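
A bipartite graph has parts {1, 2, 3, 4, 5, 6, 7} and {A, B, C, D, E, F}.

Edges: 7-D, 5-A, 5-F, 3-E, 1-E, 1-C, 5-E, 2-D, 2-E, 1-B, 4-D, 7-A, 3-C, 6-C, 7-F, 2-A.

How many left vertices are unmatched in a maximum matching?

1

For example, pair 1–B, 2–A, 3–E, 4–D, 5–F, 6–C.
The set {2, 3, 4, 5, 6, 7} has only 5 neighbours ({A, C, D, E, F}), so by Hall's theorem at most 6 of the 7 left vertices can be matched.
That matches 6 of the 7, leaving 1 unmatched; no matching can do better.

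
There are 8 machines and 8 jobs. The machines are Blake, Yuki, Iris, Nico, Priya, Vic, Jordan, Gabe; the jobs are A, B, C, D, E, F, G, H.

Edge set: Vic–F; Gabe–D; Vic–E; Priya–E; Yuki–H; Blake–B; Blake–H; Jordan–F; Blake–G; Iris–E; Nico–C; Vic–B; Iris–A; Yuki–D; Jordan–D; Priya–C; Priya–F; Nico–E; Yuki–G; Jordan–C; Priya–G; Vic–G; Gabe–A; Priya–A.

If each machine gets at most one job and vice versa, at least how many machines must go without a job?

For example, pair Blake–H, Yuki–G, Iris–E, Nico–C, Priya–A, Vic–B, Jordan–F, Gabe–D.
All 8 machines are matched, so no larger matching exists.
That matches 8 of the 8, leaving 0 unmatched; no matching can do better.

0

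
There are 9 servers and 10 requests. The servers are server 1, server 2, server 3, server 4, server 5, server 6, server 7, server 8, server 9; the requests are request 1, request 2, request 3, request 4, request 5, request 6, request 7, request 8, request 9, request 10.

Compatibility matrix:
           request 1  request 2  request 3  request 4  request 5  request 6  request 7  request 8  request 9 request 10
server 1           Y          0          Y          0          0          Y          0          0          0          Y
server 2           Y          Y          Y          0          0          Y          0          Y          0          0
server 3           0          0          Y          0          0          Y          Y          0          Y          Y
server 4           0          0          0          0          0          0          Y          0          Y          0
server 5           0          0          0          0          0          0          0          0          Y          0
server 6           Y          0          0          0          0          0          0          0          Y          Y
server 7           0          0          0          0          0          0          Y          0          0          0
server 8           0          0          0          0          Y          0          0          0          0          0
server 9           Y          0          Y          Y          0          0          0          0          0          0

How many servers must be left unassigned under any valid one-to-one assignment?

1

A valid assignment of size 8: server 1-request 3, server 2-request 2, server 3-request 6, server 4-request 7, server 5-request 9, server 6-request 10, server 8-request 5, server 9-request 4.
The set {server 4, server 5, server 7} has only 2 neighbours ({request 7, request 9}), so by Hall's theorem at most 8 of the 9 servers can be matched.
That matches 8 of the 9, leaving 1 unmatched; no matching can do better.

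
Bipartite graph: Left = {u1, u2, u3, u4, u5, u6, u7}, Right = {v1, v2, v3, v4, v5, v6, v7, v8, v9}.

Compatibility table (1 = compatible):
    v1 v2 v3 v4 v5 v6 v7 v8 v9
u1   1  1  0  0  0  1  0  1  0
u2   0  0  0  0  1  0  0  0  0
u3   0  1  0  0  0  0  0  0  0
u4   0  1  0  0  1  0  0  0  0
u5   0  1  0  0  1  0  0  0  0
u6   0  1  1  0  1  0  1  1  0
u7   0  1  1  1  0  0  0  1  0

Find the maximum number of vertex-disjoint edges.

5

One maximum matching: u1-v1, u2-v5, u3-v2, u6-v3, u7-v4.
The set {u2, u3, u4, u5} has only 2 neighbours ({v2, v5}), so by Hall's theorem at most 5 of the 7 left vertices can be matched.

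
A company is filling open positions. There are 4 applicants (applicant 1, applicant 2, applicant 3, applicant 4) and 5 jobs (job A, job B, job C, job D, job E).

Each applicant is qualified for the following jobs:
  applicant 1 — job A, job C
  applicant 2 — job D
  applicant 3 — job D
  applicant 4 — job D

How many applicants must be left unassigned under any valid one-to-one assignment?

One maximum matching: applicant 1–job A, applicant 2–job D.
The set {applicant 2, applicant 3, applicant 4} has only 1 neighbour ({job D}), so by Hall's theorem at most 2 of the 4 applicants can be matched.
That matches 2 of the 4, leaving 2 unmatched; no matching can do better.

2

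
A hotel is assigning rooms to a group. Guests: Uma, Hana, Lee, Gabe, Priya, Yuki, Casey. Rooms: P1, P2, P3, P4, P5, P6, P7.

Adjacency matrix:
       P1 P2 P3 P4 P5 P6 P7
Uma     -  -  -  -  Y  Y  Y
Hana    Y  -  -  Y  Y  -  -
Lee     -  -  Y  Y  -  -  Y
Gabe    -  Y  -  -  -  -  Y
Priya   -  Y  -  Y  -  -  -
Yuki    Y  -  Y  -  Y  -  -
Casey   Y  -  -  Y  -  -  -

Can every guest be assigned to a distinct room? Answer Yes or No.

Yes

For example, pair Uma–P6, Hana–P4, Lee–P3, Gabe–P7, Priya–P2, Yuki–P5, Casey–P1.
Every guest is matched, so this is a perfect matching.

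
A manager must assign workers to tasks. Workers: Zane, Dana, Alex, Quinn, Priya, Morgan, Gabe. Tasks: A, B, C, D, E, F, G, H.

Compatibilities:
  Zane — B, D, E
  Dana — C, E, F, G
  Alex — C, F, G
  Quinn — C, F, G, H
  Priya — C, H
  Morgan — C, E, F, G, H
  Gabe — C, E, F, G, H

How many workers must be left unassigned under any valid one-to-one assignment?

1

A valid assignment of size 6: Zane→B, Dana→E, Alex→C, Quinn→F, Priya→H, Morgan→G.
The set {Dana, Alex, Quinn, Priya, Morgan, Gabe} has only 5 neighbours ({C, E, F, G, H}), so by Hall's theorem at most 6 of the 7 workers can be matched.
That matches 6 of the 7, leaving 1 unmatched; no matching can do better.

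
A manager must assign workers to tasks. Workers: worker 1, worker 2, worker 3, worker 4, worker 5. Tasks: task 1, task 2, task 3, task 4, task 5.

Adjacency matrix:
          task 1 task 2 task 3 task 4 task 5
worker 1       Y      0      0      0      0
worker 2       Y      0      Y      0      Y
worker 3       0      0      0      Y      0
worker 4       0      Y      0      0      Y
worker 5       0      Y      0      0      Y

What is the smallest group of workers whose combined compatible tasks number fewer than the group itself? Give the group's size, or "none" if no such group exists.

none

A matching saturating every worker exists, for instance worker 1→task 1, worker 2→task 3, worker 3→task 4, worker 4→task 5, worker 5→task 2.
By Hall's marriage theorem, this means |N(S)| ≥ |S| for every subset S, so no violating subset exists.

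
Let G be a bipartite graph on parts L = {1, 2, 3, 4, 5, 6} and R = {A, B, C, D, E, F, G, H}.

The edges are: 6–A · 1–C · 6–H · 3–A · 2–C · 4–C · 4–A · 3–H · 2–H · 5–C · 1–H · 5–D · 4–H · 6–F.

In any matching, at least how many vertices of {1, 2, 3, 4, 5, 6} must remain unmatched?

1

For example, pair 1-H, 2-C, 3-A, 5-D, 6-F.
The set {1, 2, 3, 4} has only 3 neighbours ({A, C, H}), so by Hall's theorem at most 5 of the 6 left vertices can be matched.
That matches 5 of the 6, leaving 1 unmatched; no matching can do better.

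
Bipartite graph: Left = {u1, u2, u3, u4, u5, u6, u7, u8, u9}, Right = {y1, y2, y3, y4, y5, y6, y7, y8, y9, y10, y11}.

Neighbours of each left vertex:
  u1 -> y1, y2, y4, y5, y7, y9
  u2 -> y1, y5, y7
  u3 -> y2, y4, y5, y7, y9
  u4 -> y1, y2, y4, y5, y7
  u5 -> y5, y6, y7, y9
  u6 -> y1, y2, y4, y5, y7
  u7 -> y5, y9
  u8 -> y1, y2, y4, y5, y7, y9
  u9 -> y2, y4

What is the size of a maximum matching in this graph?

7

One maximum matching: u1-y7, u2-y1, u3-y9, u4-y2, u5-y6, u6-y4, u7-y5.
The set {u1, u2, u3, u4, u6, u7, u8, u9} has only 6 neighbours ({y1, y2, y4, y5, y7, y9}), so by Hall's theorem at most 7 of the 9 left vertices can be matched.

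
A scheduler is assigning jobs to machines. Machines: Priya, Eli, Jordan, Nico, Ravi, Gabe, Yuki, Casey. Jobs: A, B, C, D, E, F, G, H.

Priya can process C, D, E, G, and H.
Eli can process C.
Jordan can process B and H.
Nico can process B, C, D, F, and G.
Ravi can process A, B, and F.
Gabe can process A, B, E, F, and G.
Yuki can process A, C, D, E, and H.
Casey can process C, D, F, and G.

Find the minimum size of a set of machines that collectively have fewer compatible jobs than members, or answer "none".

none

A matching saturating every machine exists, for instance Priya→D, Eli→C, Jordan→H, Nico→G, Ravi→B, Gabe→A, Yuki→E, Casey→F.
By Hall's marriage theorem, this means |N(S)| ≥ |S| for every subset S, so no violating subset exists.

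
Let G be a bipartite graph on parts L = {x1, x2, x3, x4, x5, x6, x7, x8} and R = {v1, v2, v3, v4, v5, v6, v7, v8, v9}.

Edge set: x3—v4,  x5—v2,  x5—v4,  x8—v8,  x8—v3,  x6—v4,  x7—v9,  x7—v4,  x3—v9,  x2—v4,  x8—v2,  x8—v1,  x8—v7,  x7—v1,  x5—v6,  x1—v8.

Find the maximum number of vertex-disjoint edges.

6

One maximum matching: x1-v8, x2-v4, x3-v9, x5-v2, x7-v1, x8-v3.
The set {x2, x4, x6} has only 1 neighbour ({v4}), so by Hall's theorem at most 6 of the 8 left vertices can be matched.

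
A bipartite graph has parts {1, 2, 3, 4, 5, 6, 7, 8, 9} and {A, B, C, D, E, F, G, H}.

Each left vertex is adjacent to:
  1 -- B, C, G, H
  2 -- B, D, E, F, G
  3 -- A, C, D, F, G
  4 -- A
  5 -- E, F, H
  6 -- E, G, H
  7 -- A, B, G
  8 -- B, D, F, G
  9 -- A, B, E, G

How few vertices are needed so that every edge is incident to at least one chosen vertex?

The 8 edges 1–C, 2–E, 3–D, 4–A, 5–F, 6–H, 7–G, 8–B form a matching, so any vertex cover needs at least 8 vertices (one per matched edge).
Conversely {A, B, C, D, E, F, G, H} meets every edge and has exactly 8 vertices, so 8 is optimal.

8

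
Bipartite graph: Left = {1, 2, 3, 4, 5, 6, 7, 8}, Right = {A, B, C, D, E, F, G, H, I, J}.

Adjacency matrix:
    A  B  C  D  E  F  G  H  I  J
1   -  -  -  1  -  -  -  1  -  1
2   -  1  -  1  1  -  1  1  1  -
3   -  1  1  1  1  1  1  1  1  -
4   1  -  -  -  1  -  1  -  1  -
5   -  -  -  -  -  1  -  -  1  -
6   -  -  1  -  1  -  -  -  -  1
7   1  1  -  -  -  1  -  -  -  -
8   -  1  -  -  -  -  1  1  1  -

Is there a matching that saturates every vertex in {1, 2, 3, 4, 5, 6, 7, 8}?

Yes

One maximum matching: 1–D, 2–G, 3–H, 4–E, 5–I, 6–J, 7–F, 8–B.
Every left vertex is matched, so this matching saturates all of them.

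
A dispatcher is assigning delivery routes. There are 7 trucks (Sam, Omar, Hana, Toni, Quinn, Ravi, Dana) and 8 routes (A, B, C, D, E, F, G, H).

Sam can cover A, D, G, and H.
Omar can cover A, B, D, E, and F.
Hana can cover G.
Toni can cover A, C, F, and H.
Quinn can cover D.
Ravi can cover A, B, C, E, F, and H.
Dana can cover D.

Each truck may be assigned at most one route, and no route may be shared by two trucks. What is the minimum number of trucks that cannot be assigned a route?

A valid assignment of size 6: Sam→H, Omar→E, Hana→G, Toni→F, Quinn→D, Ravi→A.
The set {Quinn, Dana} has only 1 neighbour ({D}), so by Hall's theorem at most 6 of the 7 trucks can be matched.
That matches 6 of the 7, leaving 1 unmatched; no matching can do better.

1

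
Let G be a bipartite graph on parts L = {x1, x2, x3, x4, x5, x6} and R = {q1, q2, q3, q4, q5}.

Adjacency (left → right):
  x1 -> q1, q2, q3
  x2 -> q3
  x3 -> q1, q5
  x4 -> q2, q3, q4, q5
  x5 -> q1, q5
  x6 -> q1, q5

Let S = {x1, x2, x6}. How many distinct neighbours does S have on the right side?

The union of neighbours of {x1, x2, x6} is {q1, q2, q3, q5}, which has 4 elements.
Since |N(S)| = 4 ≥ |S| = 3, Hall's condition holds for this subset.

4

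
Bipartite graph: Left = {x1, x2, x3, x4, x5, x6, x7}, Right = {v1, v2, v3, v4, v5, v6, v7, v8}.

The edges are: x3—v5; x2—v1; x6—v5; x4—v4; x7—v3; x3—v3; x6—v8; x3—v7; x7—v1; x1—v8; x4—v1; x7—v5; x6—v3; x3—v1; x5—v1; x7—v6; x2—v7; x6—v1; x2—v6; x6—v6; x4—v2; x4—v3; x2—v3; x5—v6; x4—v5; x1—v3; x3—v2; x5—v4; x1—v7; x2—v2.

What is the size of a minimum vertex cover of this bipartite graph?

The 7 edges x1–v8, x2–v7, x3–v2, x4–v3, x5–v1, x6–v5, x7–v6 form a matching, so any vertex cover needs at least 7 vertices (one per matched edge).
Conversely {x1, x2, x3, x4, x5, x6, x7} meets every edge and has exactly 7 vertices, so 7 is optimal.

7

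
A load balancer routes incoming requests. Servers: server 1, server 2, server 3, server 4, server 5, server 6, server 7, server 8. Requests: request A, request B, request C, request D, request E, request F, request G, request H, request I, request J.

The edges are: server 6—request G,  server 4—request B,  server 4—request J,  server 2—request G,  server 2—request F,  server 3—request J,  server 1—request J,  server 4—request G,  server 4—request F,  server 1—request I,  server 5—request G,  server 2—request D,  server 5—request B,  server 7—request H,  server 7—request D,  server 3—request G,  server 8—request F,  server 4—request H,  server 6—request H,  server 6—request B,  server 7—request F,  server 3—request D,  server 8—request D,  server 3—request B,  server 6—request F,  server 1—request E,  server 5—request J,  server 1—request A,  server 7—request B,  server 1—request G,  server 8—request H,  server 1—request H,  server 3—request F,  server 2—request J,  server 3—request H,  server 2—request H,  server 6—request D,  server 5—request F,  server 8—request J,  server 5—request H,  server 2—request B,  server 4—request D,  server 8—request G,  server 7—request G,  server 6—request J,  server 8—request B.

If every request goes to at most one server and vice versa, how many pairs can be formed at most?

7

For example, pair server 1-request E, server 2-request D, server 3-request F, server 4-request B, server 5-request J, server 6-request G, server 7-request H.
The set {server 2, server 3, server 4, server 5, server 6, server 7, server 8} has only 6 neighbours ({request B, request D, request F, request G, request H, request J}), so by Hall's theorem at most 7 of the 8 servers can be matched.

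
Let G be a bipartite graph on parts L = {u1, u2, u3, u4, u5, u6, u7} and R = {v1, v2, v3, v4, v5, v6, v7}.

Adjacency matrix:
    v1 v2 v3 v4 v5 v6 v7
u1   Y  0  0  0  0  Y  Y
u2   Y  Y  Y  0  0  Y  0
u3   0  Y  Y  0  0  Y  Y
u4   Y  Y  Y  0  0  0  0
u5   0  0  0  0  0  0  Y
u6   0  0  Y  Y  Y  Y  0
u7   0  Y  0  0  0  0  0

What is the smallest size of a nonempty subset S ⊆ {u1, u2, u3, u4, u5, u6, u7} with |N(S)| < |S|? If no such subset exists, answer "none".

Take S = {u1, u2, u3, u4, u5, u7}. Its neighbourhood is {v1, v2, v3, v6, v7}, so |N(S)| = 5 < |S| = 6.
Every subset of size less than 6 has at least as many neighbours as members, so 6 is the minimum.

6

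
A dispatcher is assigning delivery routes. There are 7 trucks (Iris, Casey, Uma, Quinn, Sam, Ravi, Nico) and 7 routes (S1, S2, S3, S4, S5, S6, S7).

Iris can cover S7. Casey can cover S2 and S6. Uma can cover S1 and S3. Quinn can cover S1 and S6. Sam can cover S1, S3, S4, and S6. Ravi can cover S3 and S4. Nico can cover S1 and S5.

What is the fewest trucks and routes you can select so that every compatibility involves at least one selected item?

7

The 7 edges Iris–S7, Casey–S2, Uma–S3, Quinn–S1, Sam–S6, Ravi–S4, Nico–S5 form a matching, so any vertex cover needs at least 7 vertices (one per matched edge).
Conversely {Iris, Casey, Uma, Quinn, Sam, Ravi, Nico} meets every edge and has exactly 7 vertices, so 7 is optimal.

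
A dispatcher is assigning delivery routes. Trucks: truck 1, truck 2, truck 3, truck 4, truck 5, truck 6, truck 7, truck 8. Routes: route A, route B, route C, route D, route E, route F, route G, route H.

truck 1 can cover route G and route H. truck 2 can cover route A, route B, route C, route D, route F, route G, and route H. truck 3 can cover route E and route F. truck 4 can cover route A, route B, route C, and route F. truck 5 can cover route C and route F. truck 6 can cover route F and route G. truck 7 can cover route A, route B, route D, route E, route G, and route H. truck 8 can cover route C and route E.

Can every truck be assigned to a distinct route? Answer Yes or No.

Yes

A valid assignment of size 8: truck 1–route H, truck 2–route A, truck 3–route F, truck 4–route B, truck 5–route C, truck 6–route G, truck 7–route D, truck 8–route E.
Every truck is matched, so this is a perfect matching.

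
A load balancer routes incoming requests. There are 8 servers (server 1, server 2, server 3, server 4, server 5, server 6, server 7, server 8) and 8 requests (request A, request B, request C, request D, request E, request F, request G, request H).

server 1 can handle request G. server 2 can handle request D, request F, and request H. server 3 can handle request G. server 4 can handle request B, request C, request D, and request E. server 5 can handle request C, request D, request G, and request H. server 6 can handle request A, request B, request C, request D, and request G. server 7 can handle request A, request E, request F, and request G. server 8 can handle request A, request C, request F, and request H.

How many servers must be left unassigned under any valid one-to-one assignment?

1

For example, pair server 1–request G, server 2–request H, server 4–request D, server 5–request C, server 6–request B, server 7–request E, server 8–request F.
The set {server 1, server 3} has only 1 neighbour ({request G}), so by Hall's theorem at most 7 of the 8 servers can be matched.
That matches 7 of the 8, leaving 1 unmatched; no matching can do better.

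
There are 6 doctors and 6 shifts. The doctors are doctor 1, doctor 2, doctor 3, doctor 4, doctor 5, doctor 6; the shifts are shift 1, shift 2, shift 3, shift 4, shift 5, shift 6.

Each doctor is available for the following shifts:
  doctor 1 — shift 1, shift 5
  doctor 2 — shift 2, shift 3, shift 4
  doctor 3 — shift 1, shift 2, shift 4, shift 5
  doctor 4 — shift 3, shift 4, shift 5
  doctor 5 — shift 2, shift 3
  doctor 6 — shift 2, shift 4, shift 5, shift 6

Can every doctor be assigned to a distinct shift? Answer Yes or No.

A valid assignment of size 6: doctor 1-shift 1, doctor 2-shift 4, doctor 3-shift 2, doctor 4-shift 5, doctor 5-shift 3, doctor 6-shift 6.
Every doctor is matched, so this is a perfect matching.

Yes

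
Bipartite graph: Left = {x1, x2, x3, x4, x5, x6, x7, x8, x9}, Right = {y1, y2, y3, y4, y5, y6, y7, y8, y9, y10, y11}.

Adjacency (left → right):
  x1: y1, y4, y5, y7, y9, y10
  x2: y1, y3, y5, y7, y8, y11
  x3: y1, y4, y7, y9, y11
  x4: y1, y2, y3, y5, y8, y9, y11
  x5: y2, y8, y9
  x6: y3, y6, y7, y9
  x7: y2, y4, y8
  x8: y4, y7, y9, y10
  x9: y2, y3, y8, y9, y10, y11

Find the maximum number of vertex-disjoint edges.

One maximum matching: x1→y9, x2→y7, x3→y1, x4→y3, x5→y2, x6→y6, x7→y8, x8→y10, x9→y11.
This saturates every left vertex, so 9 is the maximum.

9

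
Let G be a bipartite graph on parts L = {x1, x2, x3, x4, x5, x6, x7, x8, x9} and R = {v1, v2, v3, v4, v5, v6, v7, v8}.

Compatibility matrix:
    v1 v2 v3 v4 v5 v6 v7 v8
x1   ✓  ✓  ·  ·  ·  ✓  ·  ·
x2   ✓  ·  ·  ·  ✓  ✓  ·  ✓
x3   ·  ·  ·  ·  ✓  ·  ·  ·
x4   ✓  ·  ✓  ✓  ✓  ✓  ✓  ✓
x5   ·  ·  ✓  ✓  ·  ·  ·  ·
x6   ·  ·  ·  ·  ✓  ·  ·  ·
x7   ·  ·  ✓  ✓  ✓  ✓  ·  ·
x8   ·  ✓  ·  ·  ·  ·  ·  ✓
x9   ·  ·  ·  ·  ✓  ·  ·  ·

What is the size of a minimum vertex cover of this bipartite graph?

{x1, x2, x4, x5, x7, x8, v5} is a vertex cover of size 7: every edge has an endpoint in this set.
No smaller cover exists because x1–v1, x2–v6, x3–v5, x4–v8, x5–v3, x7–v4, x8–v2 is a matching of size 7, and a cover must include an endpoint of each of these disjoint edges (König's theorem).

7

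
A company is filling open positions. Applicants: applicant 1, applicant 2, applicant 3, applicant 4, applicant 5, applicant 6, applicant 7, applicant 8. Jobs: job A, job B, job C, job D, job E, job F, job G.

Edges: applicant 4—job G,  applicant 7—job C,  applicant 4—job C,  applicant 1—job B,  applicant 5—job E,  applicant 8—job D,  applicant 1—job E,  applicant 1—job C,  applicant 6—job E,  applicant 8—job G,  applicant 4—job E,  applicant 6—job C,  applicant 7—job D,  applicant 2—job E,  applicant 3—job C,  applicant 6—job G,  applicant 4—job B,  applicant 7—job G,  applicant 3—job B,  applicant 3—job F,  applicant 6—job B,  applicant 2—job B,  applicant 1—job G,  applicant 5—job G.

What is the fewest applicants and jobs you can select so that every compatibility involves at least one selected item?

The 6 edges applicant 1–job C, applicant 2–job B, applicant 3–job F, applicant 4–job E, applicant 5–job G, applicant 7–job D form a matching, so any vertex cover needs at least 6 vertices (one per matched edge).
Conversely {applicant 3, job B, job C, job D, job E, job G} meets every edge and has exactly 6 vertices, so 6 is optimal.

6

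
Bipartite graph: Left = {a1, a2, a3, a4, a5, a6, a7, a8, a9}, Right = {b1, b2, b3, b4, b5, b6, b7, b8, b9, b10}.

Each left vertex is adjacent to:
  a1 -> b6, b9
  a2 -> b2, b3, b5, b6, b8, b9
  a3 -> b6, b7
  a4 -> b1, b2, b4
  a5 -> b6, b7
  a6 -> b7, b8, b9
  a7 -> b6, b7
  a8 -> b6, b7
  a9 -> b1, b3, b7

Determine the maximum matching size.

7

A valid assignment of size 7: a1–b9, a2–b5, a3–b7, a4–b4, a5–b6, a6–b8, a9–b3.
The set {a3, a5, a7, a8} has only 2 neighbours ({b6, b7}), so by Hall's theorem at most 7 of the 9 left vertices can be matched.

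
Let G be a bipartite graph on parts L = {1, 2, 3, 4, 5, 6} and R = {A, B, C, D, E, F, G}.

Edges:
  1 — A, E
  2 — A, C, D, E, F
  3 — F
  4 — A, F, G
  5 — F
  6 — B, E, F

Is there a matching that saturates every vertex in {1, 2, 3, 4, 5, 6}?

The set {3, 5} has only 1 neighbour ({F}), so by Hall's theorem at most 5 of the 6 left vertices can be matched.
Hence no matching covers every left vertex.

No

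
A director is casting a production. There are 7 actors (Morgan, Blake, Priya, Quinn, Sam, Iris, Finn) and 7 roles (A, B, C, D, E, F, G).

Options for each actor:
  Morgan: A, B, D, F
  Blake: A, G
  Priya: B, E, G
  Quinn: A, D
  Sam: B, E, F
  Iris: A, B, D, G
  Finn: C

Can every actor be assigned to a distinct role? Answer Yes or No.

For example, pair Morgan-F, Blake-A, Priya-G, Quinn-D, Sam-E, Iris-B, Finn-C.
Every actor is matched, so this is a perfect matching.

Yes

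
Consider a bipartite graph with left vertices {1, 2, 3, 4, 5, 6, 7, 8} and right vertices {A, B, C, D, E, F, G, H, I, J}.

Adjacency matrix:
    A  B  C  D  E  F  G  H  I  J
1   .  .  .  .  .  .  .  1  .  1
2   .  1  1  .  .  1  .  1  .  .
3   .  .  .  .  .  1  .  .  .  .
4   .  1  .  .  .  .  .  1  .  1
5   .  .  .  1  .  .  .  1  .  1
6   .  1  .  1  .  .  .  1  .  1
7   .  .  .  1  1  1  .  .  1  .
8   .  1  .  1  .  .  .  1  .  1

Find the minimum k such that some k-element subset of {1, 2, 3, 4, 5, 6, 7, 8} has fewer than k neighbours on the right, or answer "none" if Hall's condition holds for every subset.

5

Take S = {1, 4, 5, 6, 8}. Its neighbourhood is {B, D, H, J}, so |N(S)| = 4 < |S| = 5.
Every subset of size less than 5 has at least as many neighbours as members, so 5 is the minimum.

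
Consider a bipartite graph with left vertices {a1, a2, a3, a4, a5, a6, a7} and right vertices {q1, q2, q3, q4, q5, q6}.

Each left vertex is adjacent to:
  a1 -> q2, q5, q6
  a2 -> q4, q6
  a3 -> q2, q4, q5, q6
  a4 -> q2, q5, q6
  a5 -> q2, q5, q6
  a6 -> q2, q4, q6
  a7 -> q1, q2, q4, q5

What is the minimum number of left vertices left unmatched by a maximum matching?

2

A valid assignment of size 5: a1-q5, a2-q4, a3-q6, a4-q2, a7-q1.
The set {a1, a2, a3, a4, a5, a6} has only 4 neighbours ({q2, q4, q5, q6}), so by Hall's theorem at most 5 of the 7 left vertices can be matched.
That matches 5 of the 7, leaving 2 unmatched; no matching can do better.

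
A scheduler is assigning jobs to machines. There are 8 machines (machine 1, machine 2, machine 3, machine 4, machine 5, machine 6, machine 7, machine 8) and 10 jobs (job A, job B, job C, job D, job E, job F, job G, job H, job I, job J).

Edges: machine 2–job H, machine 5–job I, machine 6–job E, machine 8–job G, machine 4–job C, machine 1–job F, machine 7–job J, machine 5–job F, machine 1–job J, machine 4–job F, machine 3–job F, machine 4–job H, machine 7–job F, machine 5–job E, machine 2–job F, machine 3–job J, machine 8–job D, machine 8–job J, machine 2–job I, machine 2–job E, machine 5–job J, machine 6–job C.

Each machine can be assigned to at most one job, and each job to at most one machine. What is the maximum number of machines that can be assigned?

7

For example, pair machine 1–job F, machine 2–job H, machine 3–job J, machine 4–job C, machine 5–job I, machine 6–job E, machine 8–job G.
The set {machine 1, machine 3, machine 7} has only 2 neighbours ({job F, job J}), so by Hall's theorem at most 7 of the 8 machines can be matched.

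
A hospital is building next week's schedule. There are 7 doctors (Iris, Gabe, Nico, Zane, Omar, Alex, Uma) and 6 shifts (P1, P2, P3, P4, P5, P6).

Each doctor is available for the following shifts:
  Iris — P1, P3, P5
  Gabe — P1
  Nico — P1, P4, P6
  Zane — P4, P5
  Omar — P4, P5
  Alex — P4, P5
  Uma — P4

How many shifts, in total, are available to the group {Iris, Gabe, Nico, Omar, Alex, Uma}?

5

The union of neighbours of {Iris, Gabe, Nico, Omar, Alex, Uma} is {P1, P3, P4, P5, P6}, which has 5 elements.
Since |N(S)| = 5 < |S| = 6, Hall's condition fails for this subset.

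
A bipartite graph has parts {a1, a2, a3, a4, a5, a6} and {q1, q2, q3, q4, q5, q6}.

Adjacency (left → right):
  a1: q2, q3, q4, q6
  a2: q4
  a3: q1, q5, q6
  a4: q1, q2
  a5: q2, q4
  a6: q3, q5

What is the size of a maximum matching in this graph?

One maximum matching: a1→q3, a2→q4, a3→q6, a4→q1, a5→q2, a6→q5.
All 6 left vertices are matched, so no larger matching exists.

6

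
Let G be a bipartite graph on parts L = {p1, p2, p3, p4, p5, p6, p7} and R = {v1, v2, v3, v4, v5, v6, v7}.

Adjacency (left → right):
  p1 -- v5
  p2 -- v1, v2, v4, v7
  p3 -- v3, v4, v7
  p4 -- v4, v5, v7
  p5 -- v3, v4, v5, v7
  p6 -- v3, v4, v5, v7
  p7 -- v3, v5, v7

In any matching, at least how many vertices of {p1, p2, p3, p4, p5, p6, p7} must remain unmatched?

2

A valid assignment of size 5: p1→v5, p2→v2, p3→v3, p4→v4, p5→v7.
The set {p1, p3, p4, p5, p6, p7} has only 4 neighbours ({v3, v4, v5, v7}), so by Hall's theorem at most 5 of the 7 left vertices can be matched.
That matches 5 of the 7, leaving 2 unmatched; no matching can do better.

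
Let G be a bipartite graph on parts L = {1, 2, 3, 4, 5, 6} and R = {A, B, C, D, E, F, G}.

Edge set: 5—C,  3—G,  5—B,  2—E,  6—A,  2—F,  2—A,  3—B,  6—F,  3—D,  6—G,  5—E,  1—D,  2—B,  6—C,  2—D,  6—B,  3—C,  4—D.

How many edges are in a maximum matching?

One maximum matching: 1-D, 2-A, 3-B, 5-E, 6-G.
The set {1, 4} has only 1 neighbour ({D}), so by Hall's theorem at most 5 of the 6 left vertices can be matched.

5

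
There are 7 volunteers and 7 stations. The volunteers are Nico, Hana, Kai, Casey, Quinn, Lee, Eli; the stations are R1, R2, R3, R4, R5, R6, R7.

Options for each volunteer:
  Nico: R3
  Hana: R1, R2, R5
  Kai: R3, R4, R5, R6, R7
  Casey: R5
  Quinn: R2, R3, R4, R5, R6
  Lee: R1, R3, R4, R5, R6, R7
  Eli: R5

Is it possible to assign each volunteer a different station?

No

The set {Casey, Eli} has only 1 neighbour ({R5}), so by Hall's theorem at most 6 of the 7 volunteers can be matched.
Hence no matching covers every volunteer.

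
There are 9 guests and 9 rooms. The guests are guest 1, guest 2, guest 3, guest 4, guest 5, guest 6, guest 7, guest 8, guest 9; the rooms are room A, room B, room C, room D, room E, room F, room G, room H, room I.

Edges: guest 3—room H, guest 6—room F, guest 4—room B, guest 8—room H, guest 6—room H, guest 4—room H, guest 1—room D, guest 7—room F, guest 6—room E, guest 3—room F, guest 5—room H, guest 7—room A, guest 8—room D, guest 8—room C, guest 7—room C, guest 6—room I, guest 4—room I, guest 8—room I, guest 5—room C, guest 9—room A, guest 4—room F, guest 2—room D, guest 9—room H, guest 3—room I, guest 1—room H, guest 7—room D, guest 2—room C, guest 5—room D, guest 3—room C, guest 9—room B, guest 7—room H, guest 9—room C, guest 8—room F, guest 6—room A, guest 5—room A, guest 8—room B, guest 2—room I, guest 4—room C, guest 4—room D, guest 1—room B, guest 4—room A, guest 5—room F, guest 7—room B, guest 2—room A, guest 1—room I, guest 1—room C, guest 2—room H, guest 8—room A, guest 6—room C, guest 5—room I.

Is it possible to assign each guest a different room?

The set {guest 1, guest 2, guest 3, guest 4, guest 5, guest 7, guest 8, guest 9} has only 7 neighbours ({room A, room B, room C, room D, room F, room H, room I}), so by Hall's theorem at most 8 of the 9 guests can be matched.
Hence no matching covers every guest.

No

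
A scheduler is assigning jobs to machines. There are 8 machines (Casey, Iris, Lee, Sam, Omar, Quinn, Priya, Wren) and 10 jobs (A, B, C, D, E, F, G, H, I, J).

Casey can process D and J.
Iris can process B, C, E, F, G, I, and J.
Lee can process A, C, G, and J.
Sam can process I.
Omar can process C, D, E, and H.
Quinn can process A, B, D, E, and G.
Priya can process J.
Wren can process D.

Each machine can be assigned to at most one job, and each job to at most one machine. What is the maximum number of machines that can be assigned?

One maximum matching: Casey-D, Iris-G, Lee-C, Sam-I, Omar-E, Quinn-A, Priya-J.
The set {Casey, Priya, Wren} has only 2 neighbours ({D, J}), so by Hall's theorem at most 7 of the 8 machines can be matched.

7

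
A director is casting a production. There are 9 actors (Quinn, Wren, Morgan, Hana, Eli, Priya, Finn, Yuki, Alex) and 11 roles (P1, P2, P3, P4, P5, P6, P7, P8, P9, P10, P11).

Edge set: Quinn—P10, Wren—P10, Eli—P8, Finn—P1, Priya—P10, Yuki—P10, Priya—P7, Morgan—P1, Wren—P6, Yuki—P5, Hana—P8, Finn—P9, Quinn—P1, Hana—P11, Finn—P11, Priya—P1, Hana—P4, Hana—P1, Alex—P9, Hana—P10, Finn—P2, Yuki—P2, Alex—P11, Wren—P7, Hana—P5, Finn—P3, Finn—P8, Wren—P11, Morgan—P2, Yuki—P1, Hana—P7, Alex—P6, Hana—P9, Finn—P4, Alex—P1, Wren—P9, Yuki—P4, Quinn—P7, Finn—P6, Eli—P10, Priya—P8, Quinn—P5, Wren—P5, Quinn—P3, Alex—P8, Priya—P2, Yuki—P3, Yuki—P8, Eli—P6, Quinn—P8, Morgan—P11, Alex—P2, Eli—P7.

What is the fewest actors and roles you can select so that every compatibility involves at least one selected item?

9

{Quinn, Wren, Morgan, Hana, Eli, Priya, Finn, Yuki, Alex} is a vertex cover of size 9: every edge has an endpoint in this set.
No smaller cover exists because Quinn–P7, Wren–P9, Morgan–P11, Hana–P8, Eli–P6, Priya–P10, Finn–P2, Yuki–P3, Alex–P1 is a matching of size 9, and a cover must include an endpoint of each of these disjoint edges (König's theorem).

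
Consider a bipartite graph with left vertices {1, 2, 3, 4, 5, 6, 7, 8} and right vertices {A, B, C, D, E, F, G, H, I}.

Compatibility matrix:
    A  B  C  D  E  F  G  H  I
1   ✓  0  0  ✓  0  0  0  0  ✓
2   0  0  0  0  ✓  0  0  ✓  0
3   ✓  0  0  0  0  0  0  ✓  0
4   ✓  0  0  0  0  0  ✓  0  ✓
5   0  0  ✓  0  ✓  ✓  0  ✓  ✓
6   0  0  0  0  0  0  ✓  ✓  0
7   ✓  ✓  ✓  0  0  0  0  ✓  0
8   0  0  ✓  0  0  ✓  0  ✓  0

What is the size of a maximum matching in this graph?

One maximum matching: 1-D, 2-H, 3-A, 4-I, 5-E, 6-G, 7-B, 8-F.
All 8 left vertices are matched, so no larger matching exists.

8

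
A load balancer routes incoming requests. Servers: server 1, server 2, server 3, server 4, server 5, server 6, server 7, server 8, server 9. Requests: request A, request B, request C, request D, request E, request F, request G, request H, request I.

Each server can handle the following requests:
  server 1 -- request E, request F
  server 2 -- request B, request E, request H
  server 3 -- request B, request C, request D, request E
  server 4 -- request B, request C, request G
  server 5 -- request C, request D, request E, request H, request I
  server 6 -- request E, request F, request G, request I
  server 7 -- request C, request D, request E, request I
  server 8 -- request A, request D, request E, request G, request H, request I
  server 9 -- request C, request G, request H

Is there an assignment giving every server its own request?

Yes

One maximum matching: server 1-request F, server 2-request B, server 3-request D, server 4-request C, server 5-request H, server 6-request I, server 7-request E, server 8-request A, server 9-request G.
All 9 servers are covered.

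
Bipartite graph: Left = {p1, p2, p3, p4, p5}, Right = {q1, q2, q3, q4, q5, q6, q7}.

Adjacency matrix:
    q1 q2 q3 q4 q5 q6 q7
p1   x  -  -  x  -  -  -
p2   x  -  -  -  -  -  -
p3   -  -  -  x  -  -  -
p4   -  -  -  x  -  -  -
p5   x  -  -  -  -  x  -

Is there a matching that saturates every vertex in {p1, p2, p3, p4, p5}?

The set {p1, p2, p3, p4} has only 2 neighbours ({q1, q4}), so by Hall's theorem at most 3 of the 5 left vertices can be matched.
Hence no matching covers every left vertex.

No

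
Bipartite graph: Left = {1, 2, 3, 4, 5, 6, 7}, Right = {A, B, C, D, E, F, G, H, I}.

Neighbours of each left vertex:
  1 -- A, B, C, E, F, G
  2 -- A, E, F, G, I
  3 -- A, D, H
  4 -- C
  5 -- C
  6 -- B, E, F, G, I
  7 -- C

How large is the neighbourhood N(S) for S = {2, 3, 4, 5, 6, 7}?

9

The union of neighbours of {2, 3, 4, 5, 6, 7} is {A, B, C, D, E, F, G, H, I}, which has 9 elements.
Since |N(S)| = 9 ≥ |S| = 6, Hall's condition holds for this subset.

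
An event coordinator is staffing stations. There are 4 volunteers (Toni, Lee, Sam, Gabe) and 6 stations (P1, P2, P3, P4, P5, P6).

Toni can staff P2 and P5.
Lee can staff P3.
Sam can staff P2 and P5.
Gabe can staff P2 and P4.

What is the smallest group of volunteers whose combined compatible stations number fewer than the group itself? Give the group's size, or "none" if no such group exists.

none

A matching saturating every volunteer exists, for instance Toni→P2, Lee→P3, Sam→P5, Gabe→P4.
By Hall's marriage theorem, this means |N(S)| ≥ |S| for every subset S, so no violating subset exists.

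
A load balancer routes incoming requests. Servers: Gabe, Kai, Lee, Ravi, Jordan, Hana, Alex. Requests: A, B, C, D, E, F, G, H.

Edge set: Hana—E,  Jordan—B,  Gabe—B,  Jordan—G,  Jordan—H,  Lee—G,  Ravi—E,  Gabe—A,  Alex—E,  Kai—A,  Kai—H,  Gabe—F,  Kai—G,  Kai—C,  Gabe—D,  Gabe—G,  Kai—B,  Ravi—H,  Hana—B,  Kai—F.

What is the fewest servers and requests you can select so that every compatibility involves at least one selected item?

{Gabe, Kai, B, E, G, H} is a vertex cover of size 6: every edge has an endpoint in this set.
No smaller cover exists because Gabe–F, Kai–A, Lee–G, Ravi–E, Jordan–H, Hana–B is a matching of size 6, and a cover must include an endpoint of each of these disjoint edges (König's theorem).

6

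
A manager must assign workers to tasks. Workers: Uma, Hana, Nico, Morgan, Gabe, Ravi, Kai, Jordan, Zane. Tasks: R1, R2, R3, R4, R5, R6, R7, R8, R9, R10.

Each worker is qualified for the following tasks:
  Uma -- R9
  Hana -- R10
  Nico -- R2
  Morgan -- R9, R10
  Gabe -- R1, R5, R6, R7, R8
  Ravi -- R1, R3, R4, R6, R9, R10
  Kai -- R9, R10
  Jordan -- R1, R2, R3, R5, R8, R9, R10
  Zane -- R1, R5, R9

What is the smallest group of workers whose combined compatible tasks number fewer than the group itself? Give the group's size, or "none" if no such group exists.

3

Take S = {Uma, Hana, Morgan}. Its neighbourhood is {R9, R10}, so |N(S)| = 2 < |S| = 3.
Every subset of size less than 3 has at least as many neighbours as members, so 3 is the minimum.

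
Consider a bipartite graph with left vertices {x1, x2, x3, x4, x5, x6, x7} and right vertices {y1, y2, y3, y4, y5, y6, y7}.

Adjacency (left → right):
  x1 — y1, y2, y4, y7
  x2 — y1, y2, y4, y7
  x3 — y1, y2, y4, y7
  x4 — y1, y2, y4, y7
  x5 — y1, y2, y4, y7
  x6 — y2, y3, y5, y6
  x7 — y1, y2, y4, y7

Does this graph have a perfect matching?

The set {x1, x2, x3, x4, x5, x7} has only 4 neighbours ({y1, y2, y4, y7}), so by Hall's theorem at most 5 of the 7 left vertices can be matched.
Hence no matching covers every left vertex.

No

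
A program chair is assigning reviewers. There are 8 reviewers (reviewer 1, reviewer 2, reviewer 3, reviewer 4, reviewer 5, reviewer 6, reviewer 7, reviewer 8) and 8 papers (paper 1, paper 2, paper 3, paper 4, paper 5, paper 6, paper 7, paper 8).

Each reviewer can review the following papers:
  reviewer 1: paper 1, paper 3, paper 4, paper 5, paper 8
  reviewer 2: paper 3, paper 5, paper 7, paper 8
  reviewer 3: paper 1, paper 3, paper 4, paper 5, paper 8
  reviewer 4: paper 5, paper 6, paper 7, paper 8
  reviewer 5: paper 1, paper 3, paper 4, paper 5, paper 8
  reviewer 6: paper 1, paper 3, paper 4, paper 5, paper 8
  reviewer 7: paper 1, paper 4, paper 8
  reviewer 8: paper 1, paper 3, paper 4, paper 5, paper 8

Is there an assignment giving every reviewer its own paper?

No

The set {reviewer 1, reviewer 3, reviewer 5, reviewer 6, reviewer 7, reviewer 8} has only 5 neighbours ({paper 1, paper 3, paper 4, paper 5, paper 8}), so by Hall's theorem at most 7 of the 8 reviewers can be matched.
Hence no matching covers every reviewer.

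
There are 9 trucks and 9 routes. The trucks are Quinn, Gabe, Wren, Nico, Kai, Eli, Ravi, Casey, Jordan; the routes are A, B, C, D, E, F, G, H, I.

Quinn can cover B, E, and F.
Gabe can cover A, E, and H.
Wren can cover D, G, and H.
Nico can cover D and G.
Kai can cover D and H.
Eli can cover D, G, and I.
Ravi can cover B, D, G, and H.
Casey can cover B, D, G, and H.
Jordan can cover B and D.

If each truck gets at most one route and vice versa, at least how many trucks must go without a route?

For example, pair Quinn-E, Gabe-A, Wren-H, Nico-G, Kai-D, Eli-I, Ravi-B.
The set {Wren, Nico, Kai, Ravi, Casey, Jordan} has only 4 neighbours ({B, D, G, H}), so by Hall's theorem at most 7 of the 9 trucks can be matched.
That matches 7 of the 9, leaving 2 unmatched; no matching can do better.

2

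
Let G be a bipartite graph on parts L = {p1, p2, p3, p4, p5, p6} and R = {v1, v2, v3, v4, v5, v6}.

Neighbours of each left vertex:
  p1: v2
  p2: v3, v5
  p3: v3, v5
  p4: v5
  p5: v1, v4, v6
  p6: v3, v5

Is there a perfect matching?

The set {p2, p3, p4, p6} has only 2 neighbours ({v3, v5}), so by Hall's theorem at most 4 of the 6 left vertices can be matched.
Hence no matching covers every left vertex.

No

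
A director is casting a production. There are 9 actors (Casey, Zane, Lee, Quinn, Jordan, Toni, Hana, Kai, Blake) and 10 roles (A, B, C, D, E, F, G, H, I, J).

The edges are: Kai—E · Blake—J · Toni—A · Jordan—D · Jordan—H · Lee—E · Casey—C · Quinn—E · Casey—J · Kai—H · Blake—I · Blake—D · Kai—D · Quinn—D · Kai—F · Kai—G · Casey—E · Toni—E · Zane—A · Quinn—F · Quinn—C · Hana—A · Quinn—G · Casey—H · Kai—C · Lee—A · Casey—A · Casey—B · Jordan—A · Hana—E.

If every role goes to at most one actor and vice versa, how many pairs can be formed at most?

A valid assignment of size 7: Casey-H, Zane-A, Lee-E, Quinn-F, Jordan-D, Kai-G, Blake-J.
The set {Zane, Lee, Toni, Hana} has only 2 neighbours ({A, E}), so by Hall's theorem at most 7 of the 9 actors can be matched.

7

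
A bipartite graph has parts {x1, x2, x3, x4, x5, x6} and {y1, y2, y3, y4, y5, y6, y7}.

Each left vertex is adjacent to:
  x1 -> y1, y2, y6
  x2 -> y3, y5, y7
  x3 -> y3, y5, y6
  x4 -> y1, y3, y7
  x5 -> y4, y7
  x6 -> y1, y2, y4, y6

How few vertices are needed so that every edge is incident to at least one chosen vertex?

A maximum matching has 6 edges (e.g. x1–y2, x2–y7, x3–y6, x4–y3, x5–y4, x6–y1).
By König's theorem the minimum vertex cover has the same size. One such cover is {x1, x2, x3, x4, x5, x6}.

6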